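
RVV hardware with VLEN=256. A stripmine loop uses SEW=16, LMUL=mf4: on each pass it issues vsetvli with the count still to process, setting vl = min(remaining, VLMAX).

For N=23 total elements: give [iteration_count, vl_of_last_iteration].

[iterations, last_vl] = [6, 3]

VLMAX = VLEN×LMUL/SEW = 256×1/4/16 = 4
iterations = ceil(23/4) = 6; final-pass vl = 3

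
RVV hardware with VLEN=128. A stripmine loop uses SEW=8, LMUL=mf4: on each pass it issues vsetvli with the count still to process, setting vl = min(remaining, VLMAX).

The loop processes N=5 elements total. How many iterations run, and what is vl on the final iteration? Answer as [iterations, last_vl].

VLMAX = VLEN×LMUL/SEW = 128×1/4/8 = 4
N=5: ⌈5/4⌉ = 2 iters; last vl = 5 − 1×4 = 1

[iterations, last_vl] = [2, 1]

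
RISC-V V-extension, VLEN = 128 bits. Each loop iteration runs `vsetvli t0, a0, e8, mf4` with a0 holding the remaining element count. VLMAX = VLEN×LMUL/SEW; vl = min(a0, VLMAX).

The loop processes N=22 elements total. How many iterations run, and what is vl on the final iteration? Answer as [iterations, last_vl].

lanes per group: 128·1/4/8 = 4
N=22: ⌈22/4⌉ = 6 iters; last vl = 22 − 5×4 = 2

[iterations, last_vl] = [6, 2]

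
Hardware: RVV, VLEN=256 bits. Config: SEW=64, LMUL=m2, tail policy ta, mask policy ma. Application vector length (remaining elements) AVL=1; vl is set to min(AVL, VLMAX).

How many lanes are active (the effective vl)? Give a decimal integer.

vl = 1

VLMAX = VLEN×LMUL/SEW = 256×2/64 = 8
vl = min(AVL, VLMAX) = min(1, 8) = 1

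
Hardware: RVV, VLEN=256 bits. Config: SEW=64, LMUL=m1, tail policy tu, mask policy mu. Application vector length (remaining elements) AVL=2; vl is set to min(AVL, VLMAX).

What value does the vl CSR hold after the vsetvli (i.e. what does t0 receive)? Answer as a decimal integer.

lanes per group: 256·1/64 = 4
AVL=2 ≤ VLMAX=4, so vl = 2

vl = 2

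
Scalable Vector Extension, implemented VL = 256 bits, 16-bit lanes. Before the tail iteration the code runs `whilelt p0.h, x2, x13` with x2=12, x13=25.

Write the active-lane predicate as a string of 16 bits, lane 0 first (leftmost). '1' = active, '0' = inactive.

predicate = 1111111111111000

lane count: 256 div 16 = 16
active while 12+j < 25, i.e. j ∈ [0,13) capped at 16 ⇒ 13
bits (lane 0 leftmost): 1111111111111000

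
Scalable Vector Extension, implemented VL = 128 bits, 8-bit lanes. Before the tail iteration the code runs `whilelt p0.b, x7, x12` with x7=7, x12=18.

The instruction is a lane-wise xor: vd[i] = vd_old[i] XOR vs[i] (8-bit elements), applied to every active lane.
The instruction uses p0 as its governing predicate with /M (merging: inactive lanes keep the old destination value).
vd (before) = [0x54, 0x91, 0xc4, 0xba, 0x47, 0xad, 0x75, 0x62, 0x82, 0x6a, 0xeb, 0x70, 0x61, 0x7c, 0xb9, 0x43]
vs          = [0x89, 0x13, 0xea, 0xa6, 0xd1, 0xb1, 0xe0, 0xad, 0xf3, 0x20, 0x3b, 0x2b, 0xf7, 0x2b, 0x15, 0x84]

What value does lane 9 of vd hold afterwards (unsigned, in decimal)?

lane count: 128 div 8 = 16
whilelt: lane j active iff 7+j < 18 → j < 11 → 11 active
  i=0: xor(0x54,0x89) → 221
  i=1: xor(0x91,0x13) → 130
  i=2: xor(0xc4,0xea) → 46
  i=3: xor(0xba,0xa6) → 28
  i=4: xor(0x47,0xd1) → 150
  i=5: xor(0xad,0xb1) → 28
  i=6: xor(0x75,0xe0) → 149
  i=7: xor(0x62,0xad) → 207
  i=8: xor(0x82,0xf3) → 113
  i=9: xor(0x6a,0x20) → 74
  i=10: xor(0xeb,0x3b) → 208
  i=11: tail/keep → 112
  i=12: tail/keep → 97
  i=13: tail/keep → 124
  i=14: tail/keep → 185
  i=15: tail/keep → 67

vd[9] = 74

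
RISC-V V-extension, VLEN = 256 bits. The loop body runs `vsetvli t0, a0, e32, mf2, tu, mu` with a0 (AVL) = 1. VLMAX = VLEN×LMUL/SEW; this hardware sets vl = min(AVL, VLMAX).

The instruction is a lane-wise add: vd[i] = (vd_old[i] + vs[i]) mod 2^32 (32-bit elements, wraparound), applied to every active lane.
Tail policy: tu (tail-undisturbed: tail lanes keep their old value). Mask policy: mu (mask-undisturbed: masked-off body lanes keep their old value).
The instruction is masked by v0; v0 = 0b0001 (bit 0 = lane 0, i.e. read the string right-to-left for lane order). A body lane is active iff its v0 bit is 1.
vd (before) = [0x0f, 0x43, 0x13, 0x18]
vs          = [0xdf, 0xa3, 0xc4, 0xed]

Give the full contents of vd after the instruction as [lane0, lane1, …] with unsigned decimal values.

vd = [238, 67, 19, 24]

lanes per group: 256·1/2/32 = 4
AVL=1 ≤ VLMAX=4, so vl = 1
lane  0: add(0x0f,0xdf) ⇒ 0xee
lane  1: tail/keep ⇒ 0x43
lane  2: tail/keep ⇒ 0x13
lane  3: tail/keep ⇒ 0x18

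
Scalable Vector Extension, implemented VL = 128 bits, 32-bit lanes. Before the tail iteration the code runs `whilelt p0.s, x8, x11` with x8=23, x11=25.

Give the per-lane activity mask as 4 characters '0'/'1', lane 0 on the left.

predicate = 1100

128-bit reg / 32-bit elem → 4 lanes
p0[j] = (23+j < 25); true for j=0..1 → 2 lanes set
bits (lane 0 leftmost): 1100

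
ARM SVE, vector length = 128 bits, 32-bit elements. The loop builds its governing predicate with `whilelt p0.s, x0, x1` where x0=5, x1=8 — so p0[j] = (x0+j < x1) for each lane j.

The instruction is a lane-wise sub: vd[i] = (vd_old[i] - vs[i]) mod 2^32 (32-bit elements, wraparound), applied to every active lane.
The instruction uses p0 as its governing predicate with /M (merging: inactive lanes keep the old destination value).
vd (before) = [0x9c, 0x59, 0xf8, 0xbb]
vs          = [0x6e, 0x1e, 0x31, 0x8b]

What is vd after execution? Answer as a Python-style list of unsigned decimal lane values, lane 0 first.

register lanes = 128/32 = 4
p0[j] = (5+j < 8); true for j=0..2 → 3 lanes set
vd[0] sub(0x9c,0x6e) -> 0x2e
vd[1] sub(0x59,0x1e) -> 0x3b
vd[2] sub(0xf8,0x31) -> 0xc7
vd[3] tail/keep -> 0xbb

vd = [46, 59, 199, 187]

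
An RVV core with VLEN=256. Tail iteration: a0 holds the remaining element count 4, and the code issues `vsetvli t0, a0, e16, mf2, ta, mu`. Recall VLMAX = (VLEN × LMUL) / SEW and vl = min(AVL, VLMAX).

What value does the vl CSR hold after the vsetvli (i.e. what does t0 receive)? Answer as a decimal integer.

vl = 4

lanes per group: 256·1/2/16 = 8
vl ← min(4, 8) = 4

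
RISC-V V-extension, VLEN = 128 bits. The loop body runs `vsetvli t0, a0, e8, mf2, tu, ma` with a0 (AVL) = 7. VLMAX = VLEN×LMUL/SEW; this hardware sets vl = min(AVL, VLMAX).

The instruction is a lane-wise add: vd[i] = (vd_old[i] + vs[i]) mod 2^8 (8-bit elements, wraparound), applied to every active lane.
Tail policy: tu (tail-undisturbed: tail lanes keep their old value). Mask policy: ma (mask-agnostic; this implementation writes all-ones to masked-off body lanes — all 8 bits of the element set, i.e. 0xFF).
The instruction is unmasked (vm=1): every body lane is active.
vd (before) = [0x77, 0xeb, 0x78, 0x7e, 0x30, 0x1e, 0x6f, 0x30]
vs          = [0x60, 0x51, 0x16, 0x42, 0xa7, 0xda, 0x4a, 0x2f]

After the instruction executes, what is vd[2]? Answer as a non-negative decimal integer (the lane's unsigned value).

vd[2] = 142

lanes per group: 128·1/2/8 = 8
vl ← min(7, 8) = 7
vd[0] add(0x77,0x60) -> 0xd7
vd[1] add(0xeb,0x51) -> 0x3c
vd[2] add(0x78,0x16) -> 0x8e
vd[3] add(0x7e,0x42) -> 0xc0
vd[4] add(0x30,0xa7) -> 0xd7
vd[5] add(0x1e,0xda) -> 0xf8
vd[6] add(0x6f,0x4a) -> 0xb9
vd[7] tail/keep -> 0x30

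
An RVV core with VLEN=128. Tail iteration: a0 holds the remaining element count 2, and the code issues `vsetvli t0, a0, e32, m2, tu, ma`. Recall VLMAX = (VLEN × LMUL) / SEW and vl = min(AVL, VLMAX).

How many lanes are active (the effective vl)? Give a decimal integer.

VLMAX = (128 × 2) / 32 = 8 lanes
vl ← min(2, 8) = 2

vl = 2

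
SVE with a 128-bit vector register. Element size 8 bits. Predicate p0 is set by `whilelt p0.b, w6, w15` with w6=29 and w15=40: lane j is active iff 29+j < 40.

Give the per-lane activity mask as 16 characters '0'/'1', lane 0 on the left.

predicate = 1111111111100000

lane count: 128 div 8 = 16
whilelt: lane j active iff 29+j < 40 → j < 11 → 11 active
bits (lane 0 leftmost): 1111111111100000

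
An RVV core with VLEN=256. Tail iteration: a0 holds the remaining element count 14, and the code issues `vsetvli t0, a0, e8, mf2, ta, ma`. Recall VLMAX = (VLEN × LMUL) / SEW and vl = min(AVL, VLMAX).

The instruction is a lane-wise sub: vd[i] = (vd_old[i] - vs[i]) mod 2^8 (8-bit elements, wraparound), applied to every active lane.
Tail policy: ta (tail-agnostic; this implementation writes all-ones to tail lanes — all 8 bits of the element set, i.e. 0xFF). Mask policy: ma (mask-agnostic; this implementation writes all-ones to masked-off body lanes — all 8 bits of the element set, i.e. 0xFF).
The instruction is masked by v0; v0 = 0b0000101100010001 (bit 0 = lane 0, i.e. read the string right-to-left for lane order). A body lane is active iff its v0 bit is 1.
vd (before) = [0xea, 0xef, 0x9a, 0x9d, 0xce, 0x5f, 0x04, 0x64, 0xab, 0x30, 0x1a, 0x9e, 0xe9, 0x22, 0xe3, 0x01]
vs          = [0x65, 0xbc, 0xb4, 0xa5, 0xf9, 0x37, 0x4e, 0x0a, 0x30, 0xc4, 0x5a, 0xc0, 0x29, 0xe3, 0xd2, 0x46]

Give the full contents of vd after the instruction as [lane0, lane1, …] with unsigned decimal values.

vd = [133, 255, 255, 255, 213, 255, 255, 255, 123, 108, 255, 222, 255, 255, 255, 255]

lanes per group: 256·1/2/8 = 16
vl ← min(14, 16) = 14
[0] sub(0xea,0x65) = 0x85
[1] mask-off/ones = 0xff
[2] mask-off/ones = 0xff
[3] mask-off/ones = 0xff
[4] sub(0xce,0xf9) = 0xd5
[5] mask-off/ones = 0xff
[6] mask-off/ones = 0xff
[7] mask-off/ones = 0xff
[8] sub(0xab,0x30) = 0x7b
[9] sub(0x30,0xc4) = 0x6c
[10] mask-off/ones = 0xff
[11] sub(0x9e,0xc0) = 0xde
[12] mask-off/ones = 0xff
[13] mask-off/ones = 0xff
[14] tail/ones = 0xff
[15] tail/ones = 0xff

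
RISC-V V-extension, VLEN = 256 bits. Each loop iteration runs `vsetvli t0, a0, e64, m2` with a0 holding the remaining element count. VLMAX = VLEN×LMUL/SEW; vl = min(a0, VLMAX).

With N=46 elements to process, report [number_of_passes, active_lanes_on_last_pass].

lanes per group: 256·2/64 = 8
46 elements at 8/iter → 6 passes, remainder 6 on the last

[iterations, last_vl] = [6, 6]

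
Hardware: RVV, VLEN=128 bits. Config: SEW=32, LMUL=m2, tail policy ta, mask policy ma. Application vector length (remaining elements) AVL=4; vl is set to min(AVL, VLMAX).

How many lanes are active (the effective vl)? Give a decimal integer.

vl = 4

VLMAX = (128 × 2) / 32 = 8 lanes
vl = min(AVL, VLMAX) = min(4, 8) = 4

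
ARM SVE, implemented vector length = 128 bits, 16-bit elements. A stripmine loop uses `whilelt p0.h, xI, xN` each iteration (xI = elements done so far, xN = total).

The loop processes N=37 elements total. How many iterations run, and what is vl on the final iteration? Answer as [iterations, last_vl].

128-bit reg / 16-bit elem → 8 lanes
37 elements at 8/iter → 5 passes, remainder 5 on the last

[iterations, last_vl] = [5, 5]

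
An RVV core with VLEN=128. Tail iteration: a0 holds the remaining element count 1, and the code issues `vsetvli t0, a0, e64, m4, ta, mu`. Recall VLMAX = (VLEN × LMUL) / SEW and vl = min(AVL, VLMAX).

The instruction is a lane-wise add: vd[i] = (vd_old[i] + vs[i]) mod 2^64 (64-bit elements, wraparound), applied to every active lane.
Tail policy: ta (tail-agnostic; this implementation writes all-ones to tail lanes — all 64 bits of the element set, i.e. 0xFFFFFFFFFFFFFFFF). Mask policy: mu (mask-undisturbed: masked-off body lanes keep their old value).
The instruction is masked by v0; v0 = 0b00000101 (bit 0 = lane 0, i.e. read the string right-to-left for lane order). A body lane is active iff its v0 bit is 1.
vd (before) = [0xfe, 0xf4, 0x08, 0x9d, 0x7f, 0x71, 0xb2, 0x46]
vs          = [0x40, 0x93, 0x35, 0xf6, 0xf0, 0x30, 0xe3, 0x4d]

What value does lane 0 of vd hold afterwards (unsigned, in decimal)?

VLMAX = VLEN×LMUL/SEW = 128×4/64 = 8
AVL=1 ≤ VLMAX=8, so vl = 1
lane  0: add(0xfe,0x40) ⇒ 0x13e
lane  1: tail/ones ⇒ 0xffffffffffffffff
lane  2: tail/ones ⇒ 0xffffffffffffffff
lane  3: tail/ones ⇒ 0xffffffffffffffff
lane  4: tail/ones ⇒ 0xffffffffffffffff
lane  5: tail/ones ⇒ 0xffffffffffffffff
lane  6: tail/ones ⇒ 0xffffffffffffffff
lane  7: tail/ones ⇒ 0xffffffffffffffff

vd[0] = 318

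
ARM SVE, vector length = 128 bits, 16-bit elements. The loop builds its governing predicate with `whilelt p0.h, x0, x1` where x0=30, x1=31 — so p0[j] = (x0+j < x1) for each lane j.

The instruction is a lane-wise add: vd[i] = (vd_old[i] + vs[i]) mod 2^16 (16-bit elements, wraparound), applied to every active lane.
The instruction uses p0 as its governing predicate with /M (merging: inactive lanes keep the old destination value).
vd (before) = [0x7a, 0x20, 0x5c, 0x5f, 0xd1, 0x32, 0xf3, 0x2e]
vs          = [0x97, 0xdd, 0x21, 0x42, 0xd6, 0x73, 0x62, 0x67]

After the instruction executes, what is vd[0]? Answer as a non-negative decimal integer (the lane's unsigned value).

vd[0] = 273

lane count: 128 div 16 = 8
p0[j] = (30+j < 31); true for j=0..0 → 1 lanes set
lane  0: add(0x7a,0x97) ⇒ 0x111
lane  1: tail/keep ⇒ 0x20
lane  2: tail/keep ⇒ 0x5c
lane  3: tail/keep ⇒ 0x5f
lane  4: tail/keep ⇒ 0xd1
lane  5: tail/keep ⇒ 0x32
lane  6: tail/keep ⇒ 0xf3
lane  7: tail/keep ⇒ 0x2e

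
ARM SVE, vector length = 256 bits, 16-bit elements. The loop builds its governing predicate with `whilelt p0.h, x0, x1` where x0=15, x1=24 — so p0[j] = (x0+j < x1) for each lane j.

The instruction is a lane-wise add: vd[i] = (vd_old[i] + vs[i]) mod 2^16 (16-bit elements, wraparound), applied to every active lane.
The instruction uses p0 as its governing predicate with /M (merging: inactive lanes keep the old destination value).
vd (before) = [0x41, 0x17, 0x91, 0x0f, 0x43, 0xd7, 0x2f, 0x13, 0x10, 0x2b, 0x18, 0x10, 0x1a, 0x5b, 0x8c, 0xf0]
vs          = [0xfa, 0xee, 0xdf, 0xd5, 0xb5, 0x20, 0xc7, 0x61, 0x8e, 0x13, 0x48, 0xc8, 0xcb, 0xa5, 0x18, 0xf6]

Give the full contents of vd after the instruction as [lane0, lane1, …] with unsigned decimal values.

vd = [315, 261, 368, 228, 248, 247, 246, 116, 158, 43, 24, 16, 26, 91, 140, 240]

256-bit reg / 16-bit elem → 16 lanes
p0[j] = (15+j < 24); true for j=0..8 → 9 lanes set
lane  0: add(0x41,0xfa) ⇒ 0x13b
lane  1: add(0x17,0xee) ⇒ 0x105
lane  2: add(0x91,0xdf) ⇒ 0x170
lane  3: add(0x0f,0xd5) ⇒ 0xe4
lane  4: add(0x43,0xb5) ⇒ 0xf8
lane  5: add(0xd7,0x20) ⇒ 0xf7
lane  6: add(0x2f,0xc7) ⇒ 0xf6
lane  7: add(0x13,0x61) ⇒ 0x74
lane  8: add(0x10,0x8e) ⇒ 0x9e
lane  9: tail/keep ⇒ 0x2b
lane 10: tail/keep ⇒ 0x18
lane 11: tail/keep ⇒ 0x10
lane 12: tail/keep ⇒ 0x1a
lane 13: tail/keep ⇒ 0x5b
lane 14: tail/keep ⇒ 0x8c
lane 15: tail/keep ⇒ 0xf0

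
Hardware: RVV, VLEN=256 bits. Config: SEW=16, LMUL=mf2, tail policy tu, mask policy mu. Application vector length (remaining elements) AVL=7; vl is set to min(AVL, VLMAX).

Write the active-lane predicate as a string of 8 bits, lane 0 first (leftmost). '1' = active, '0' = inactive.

predicate = 11111110

VLMAX = VLEN×LMUL/SEW = 256×1/2/16 = 8
vl = min(AVL, VLMAX) = min(7, 8) = 7
bits (lane 0 leftmost): 11111110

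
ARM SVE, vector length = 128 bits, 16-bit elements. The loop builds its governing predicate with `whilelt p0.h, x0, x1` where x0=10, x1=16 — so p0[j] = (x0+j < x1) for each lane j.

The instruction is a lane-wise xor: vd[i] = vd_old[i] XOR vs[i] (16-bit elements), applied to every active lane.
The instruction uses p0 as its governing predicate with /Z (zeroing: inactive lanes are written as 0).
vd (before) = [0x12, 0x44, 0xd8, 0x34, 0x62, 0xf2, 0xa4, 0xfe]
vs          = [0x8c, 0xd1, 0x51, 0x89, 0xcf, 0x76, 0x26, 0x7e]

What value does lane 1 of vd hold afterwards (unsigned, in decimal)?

vd[1] = 149

lane count: 128 div 16 = 8
active while 10+j < 16, i.e. j ∈ [0,6) capped at 8 ⇒ 6
[0] xor(0x12,0x8c) = 0x9e
[1] xor(0x44,0xd1) = 0x95
[2] xor(0xd8,0x51) = 0x89
[3] xor(0x34,0x89) = 0xbd
[4] xor(0x62,0xcf) = 0xad
[5] xor(0xf2,0x76) = 0x84
[6] tail/zero = 0x00
[7] tail/zero = 0x00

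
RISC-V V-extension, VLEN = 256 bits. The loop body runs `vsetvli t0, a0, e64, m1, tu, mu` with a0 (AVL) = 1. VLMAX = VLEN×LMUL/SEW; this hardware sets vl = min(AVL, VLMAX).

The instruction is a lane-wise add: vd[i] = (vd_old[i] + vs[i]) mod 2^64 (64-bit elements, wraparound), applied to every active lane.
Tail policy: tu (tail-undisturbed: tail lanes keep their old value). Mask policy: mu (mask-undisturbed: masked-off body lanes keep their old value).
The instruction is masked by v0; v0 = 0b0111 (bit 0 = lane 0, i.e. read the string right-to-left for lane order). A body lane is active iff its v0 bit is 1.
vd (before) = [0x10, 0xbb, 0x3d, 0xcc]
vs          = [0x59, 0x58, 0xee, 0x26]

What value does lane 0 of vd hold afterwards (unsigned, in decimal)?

vd[0] = 105

VLMAX = VLEN×LMUL/SEW = 256×1/64 = 4
AVL=1 ≤ VLMAX=4, so vl = 1
[0] add(0x10,0x59) = 0x69
[1] tail/keep = 0xbb
[2] tail/keep = 0x3d
[3] tail/keep = 0xcc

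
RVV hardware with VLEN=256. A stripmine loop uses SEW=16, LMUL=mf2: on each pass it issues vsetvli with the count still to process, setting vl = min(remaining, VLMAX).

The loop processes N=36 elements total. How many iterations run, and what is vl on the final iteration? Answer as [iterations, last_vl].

[iterations, last_vl] = [5, 4]

lanes per group: 256·1/2/16 = 8
36 elements at 8/iter → 5 passes, remainder 4 on the last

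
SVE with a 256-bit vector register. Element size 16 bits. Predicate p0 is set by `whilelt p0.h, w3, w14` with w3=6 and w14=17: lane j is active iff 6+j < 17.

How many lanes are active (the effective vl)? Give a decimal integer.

256-bit reg / 16-bit elem → 16 lanes
p0[j] = (6+j < 17); true for j=0..10 → 11 lanes set

vl = 11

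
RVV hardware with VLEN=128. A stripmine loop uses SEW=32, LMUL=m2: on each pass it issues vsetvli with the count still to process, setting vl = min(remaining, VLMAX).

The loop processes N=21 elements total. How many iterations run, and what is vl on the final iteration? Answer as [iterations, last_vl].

lanes per group: 128·2/32 = 8
N=21: ⌈21/8⌉ = 3 iters; last vl = 21 − 2×8 = 5

[iterations, last_vl] = [3, 5]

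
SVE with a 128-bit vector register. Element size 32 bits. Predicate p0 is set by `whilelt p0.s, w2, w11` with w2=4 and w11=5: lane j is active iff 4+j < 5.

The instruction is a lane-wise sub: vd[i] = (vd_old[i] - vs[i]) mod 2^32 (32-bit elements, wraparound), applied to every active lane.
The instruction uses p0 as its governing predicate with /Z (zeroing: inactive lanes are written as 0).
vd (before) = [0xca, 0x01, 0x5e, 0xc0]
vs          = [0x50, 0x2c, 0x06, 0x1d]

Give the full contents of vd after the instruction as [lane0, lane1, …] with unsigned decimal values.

vd = [122, 0, 0, 0]

lane count: 128 div 32 = 4
p0[j] = (4+j < 5); true for j=0..0 → 1 lanes set
[0] sub(0xca,0x50) = 0x7a
[1] tail/zero = 0x00
[2] tail/zero = 0x00
[3] tail/zero = 0x00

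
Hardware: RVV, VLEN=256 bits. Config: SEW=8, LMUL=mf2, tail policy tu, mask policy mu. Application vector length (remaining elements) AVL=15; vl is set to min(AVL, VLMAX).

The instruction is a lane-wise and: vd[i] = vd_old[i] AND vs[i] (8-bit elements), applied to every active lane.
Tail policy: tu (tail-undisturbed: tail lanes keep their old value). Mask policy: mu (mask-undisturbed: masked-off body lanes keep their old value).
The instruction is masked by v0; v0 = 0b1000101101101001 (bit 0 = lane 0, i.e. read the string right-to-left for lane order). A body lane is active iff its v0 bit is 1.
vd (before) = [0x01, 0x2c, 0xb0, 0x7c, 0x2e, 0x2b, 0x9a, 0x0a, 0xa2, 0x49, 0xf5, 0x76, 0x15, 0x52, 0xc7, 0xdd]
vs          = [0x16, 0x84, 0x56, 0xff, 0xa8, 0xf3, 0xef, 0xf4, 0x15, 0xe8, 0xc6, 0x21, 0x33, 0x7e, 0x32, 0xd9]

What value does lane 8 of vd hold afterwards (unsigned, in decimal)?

VLMAX = (256 × 1/2) / 8 = 16 lanes
vl = min(AVL, VLMAX) = min(15, 16) = 15
vd[0] and(0x01,0x16) -> 0x00
vd[1] mask-off/keep -> 0x2c
vd[2] mask-off/keep -> 0xb0
vd[3] and(0x7c,0xff) -> 0x7c
vd[4] mask-off/keep -> 0x2e
vd[5] and(0x2b,0xf3) -> 0x23
vd[6] and(0x9a,0xef) -> 0x8a
vd[7] mask-off/keep -> 0x0a
vd[8] and(0xa2,0x15) -> 0x00
vd[9] and(0x49,0xe8) -> 0x48
vd[10] mask-off/keep -> 0xf5
vd[11] and(0x76,0x21) -> 0x20
vd[12] mask-off/keep -> 0x15
vd[13] mask-off/keep -> 0x52
vd[14] mask-off/keep -> 0xc7
vd[15] tail/keep -> 0xdd

vd[8] = 0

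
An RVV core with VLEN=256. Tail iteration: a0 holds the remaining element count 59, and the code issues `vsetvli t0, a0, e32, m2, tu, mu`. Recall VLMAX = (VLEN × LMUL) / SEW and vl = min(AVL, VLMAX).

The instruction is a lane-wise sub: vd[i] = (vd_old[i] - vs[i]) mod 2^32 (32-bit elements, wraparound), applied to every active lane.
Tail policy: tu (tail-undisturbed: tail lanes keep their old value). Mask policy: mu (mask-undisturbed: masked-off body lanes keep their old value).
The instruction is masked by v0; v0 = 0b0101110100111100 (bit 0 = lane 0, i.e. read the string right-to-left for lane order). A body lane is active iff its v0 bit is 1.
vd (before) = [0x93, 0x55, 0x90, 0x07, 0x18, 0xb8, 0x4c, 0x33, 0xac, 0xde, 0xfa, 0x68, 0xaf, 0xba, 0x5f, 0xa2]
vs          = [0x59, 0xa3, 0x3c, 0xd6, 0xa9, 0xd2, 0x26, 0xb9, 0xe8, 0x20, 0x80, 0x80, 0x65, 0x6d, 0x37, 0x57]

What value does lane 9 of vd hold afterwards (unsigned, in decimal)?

VLMAX = (256 × 2) / 32 = 16 lanes
AVL=59 > VLMAX=16, so vl = 16
  i=0: mask-off/keep → 147
  i=1: mask-off/keep → 85
  i=2: sub(0x90,0x3c) → 84
  i=3: sub(0x07,0xd6) → 4294967089
  i=4: sub(0x18,0xa9) → 4294967151
  i=5: sub(0xb8,0xd2) → 4294967270
  i=6: mask-off/keep → 76
  i=7: mask-off/keep → 51
  i=8: sub(0xac,0xe8) → 4294967236
  i=9: mask-off/keep → 222
  i=10: sub(0xfa,0x80) → 122
  i=11: sub(0x68,0x80) → 4294967272
  i=12: sub(0xaf,0x65) → 74
  i=13: mask-off/keep → 186
  i=14: sub(0x5f,0x37) → 40
  i=15: mask-off/keep → 162

vd[9] = 222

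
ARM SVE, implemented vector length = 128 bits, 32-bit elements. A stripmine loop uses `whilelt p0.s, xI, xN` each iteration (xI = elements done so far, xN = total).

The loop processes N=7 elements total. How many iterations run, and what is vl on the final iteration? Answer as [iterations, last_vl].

128-bit reg / 32-bit elem → 4 lanes
iterations = ceil(7/4) = 2; final-pass vl = 3

[iterations, last_vl] = [2, 3]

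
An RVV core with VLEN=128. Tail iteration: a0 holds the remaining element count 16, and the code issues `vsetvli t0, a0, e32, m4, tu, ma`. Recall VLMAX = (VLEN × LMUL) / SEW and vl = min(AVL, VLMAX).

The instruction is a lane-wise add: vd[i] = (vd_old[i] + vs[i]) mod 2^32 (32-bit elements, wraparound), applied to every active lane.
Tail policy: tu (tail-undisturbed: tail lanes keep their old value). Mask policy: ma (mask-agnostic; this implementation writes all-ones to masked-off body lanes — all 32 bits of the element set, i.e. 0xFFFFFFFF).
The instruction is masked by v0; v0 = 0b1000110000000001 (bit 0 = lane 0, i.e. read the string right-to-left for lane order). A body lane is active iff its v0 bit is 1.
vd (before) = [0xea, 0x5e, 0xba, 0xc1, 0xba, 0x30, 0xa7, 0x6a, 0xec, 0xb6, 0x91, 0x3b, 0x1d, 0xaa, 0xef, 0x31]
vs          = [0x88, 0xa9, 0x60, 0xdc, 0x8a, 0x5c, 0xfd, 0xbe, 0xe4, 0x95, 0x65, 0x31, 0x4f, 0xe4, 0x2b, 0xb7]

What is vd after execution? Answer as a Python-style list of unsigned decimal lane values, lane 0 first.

vd = [370, 4294967295, 4294967295, 4294967295, 4294967295, 4294967295, 4294967295, 4294967295, 4294967295, 4294967295, 246, 108, 4294967295, 4294967295, 4294967295, 232]

VLMAX = (128 × 4) / 32 = 16 lanes
AVL=16 ≤ VLMAX=16, so vl = 16
lane  0: add(0xea,0x88) ⇒ 0x172
lane  1: mask-off/ones ⇒ 0xffffffff
lane  2: mask-off/ones ⇒ 0xffffffff
lane  3: mask-off/ones ⇒ 0xffffffff
lane  4: mask-off/ones ⇒ 0xffffffff
lane  5: mask-off/ones ⇒ 0xffffffff
lane  6: mask-off/ones ⇒ 0xffffffff
lane  7: mask-off/ones ⇒ 0xffffffff
lane  8: mask-off/ones ⇒ 0xffffffff
lane  9: mask-off/ones ⇒ 0xffffffff
lane 10: add(0x91,0x65) ⇒ 0xf6
lane 11: add(0x3b,0x31) ⇒ 0x6c
lane 12: mask-off/ones ⇒ 0xffffffff
lane 13: mask-off/ones ⇒ 0xffffffff
lane 14: mask-off/ones ⇒ 0xffffffff
lane 15: add(0x31,0xb7) ⇒ 0xe8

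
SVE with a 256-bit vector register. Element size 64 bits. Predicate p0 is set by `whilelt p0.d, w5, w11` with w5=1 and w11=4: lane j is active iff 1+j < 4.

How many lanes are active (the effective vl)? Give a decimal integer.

256-bit reg / 64-bit elem → 4 lanes
p0[j] = (1+j < 4); true for j=0..2 → 3 lanes set

vl = 3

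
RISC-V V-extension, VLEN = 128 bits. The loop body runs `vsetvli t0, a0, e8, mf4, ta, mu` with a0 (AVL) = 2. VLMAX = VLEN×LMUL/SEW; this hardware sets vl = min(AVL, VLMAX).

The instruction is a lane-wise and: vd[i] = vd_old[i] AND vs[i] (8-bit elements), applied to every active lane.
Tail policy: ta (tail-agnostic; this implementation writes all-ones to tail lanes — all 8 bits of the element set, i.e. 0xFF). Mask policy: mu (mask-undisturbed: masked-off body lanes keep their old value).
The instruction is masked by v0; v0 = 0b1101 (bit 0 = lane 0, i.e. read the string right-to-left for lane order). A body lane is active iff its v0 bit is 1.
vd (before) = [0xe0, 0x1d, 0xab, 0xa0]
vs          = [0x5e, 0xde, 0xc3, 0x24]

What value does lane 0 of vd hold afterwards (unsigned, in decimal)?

vd[0] = 64

lanes per group: 128·1/4/8 = 4
vl = min(AVL, VLMAX) = min(2, 4) = 2
  i=0: and(0xe0,0x5e) → 64
  i=1: mask-off/keep → 29
  i=2: tail/ones → 255
  i=3: tail/ones → 255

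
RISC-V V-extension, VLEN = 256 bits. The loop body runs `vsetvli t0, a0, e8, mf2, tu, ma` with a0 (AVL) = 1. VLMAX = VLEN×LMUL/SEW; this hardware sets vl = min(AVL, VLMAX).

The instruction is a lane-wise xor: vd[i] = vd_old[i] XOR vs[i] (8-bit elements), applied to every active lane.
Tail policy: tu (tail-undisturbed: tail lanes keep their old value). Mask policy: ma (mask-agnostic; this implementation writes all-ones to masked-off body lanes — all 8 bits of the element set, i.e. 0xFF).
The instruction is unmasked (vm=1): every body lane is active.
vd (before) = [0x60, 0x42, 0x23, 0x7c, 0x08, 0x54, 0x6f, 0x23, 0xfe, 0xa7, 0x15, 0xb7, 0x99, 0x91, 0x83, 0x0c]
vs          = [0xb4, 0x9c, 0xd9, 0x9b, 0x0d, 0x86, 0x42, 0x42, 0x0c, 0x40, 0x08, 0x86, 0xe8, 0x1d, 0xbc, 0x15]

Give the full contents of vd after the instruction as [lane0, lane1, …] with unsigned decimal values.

vd = [212, 66, 35, 124, 8, 84, 111, 35, 254, 167, 21, 183, 153, 145, 131, 12]

VLMAX = (256 × 1/2) / 8 = 16 lanes
vl = min(AVL, VLMAX) = min(1, 16) = 1
[0] xor(0x60,0xb4) = 0xd4
[1] tail/keep = 0x42
[2] tail/keep = 0x23
[3] tail/keep = 0x7c
[4] tail/keep = 0x08
[5] tail/keep = 0x54
[6] tail/keep = 0x6f
[7] tail/keep = 0x23
[8] tail/keep = 0xfe
[9] tail/keep = 0xa7
[10] tail/keep = 0x15
[11] tail/keep = 0xb7
[12] tail/keep = 0x99
[13] tail/keep = 0x91
[14] tail/keep = 0x83
[15] tail/keep = 0x0c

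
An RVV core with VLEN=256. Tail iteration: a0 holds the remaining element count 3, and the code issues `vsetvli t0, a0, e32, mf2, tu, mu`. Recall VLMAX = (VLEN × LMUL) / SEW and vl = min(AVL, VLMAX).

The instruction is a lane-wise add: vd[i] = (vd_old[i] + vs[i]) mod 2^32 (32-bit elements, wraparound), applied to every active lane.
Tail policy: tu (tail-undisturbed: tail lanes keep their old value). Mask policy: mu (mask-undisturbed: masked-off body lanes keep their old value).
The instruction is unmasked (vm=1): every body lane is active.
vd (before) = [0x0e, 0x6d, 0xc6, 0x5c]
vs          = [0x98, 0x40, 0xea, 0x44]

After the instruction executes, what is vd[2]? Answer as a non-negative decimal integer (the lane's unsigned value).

VLMAX = VLEN×LMUL/SEW = 256×1/2/32 = 4
vl ← min(3, 4) = 3
lane  0: add(0x0e,0x98) ⇒ 0xa6
lane  1: add(0x6d,0x40) ⇒ 0xad
lane  2: add(0xc6,0xea) ⇒ 0x1b0
lane  3: tail/keep ⇒ 0x5c

vd[2] = 432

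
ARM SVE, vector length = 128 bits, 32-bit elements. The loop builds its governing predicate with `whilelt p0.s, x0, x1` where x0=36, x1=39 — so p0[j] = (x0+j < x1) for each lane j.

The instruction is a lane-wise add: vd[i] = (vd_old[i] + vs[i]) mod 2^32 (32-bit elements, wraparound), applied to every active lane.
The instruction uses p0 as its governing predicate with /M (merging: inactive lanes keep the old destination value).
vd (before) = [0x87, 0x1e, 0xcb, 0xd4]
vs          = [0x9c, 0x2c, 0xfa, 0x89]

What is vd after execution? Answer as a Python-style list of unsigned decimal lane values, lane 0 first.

lane count: 128 div 32 = 4
p0[j] = (36+j < 39); true for j=0..2 → 3 lanes set
vd[0] add(0x87,0x9c) -> 0x123
vd[1] add(0x1e,0x2c) -> 0x4a
vd[2] add(0xcb,0xfa) -> 0x1c5
vd[3] tail/keep -> 0xd4

vd = [291, 74, 453, 212]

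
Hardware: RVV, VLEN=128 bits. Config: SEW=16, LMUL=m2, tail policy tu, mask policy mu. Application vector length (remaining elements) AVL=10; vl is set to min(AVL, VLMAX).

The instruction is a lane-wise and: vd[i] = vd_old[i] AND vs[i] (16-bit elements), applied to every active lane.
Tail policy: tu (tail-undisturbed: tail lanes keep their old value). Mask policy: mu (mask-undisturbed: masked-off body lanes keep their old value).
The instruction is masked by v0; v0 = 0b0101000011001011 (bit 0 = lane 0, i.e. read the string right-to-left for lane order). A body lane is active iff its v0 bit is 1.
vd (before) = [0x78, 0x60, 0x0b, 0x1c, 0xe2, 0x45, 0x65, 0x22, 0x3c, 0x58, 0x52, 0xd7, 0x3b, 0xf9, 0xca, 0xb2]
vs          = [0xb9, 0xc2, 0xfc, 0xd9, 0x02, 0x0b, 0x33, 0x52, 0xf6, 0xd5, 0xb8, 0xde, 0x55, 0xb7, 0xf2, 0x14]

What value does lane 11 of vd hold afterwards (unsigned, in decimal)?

vd[11] = 215

lanes per group: 128·2/16 = 16
vl ← min(10, 16) = 10
vd[0] and(0x78,0xb9) -> 0x38
vd[1] and(0x60,0xc2) -> 0x40
vd[2] mask-off/keep -> 0x0b
vd[3] and(0x1c,0xd9) -> 0x18
vd[4] mask-off/keep -> 0xe2
vd[5] mask-off/keep -> 0x45
vd[6] and(0x65,0x33) -> 0x21
vd[7] and(0x22,0x52) -> 0x02
vd[8] mask-off/keep -> 0x3c
vd[9] mask-off/keep -> 0x58
vd[10] tail/keep -> 0x52
vd[11] tail/keep -> 0xd7
vd[12] tail/keep -> 0x3b
vd[13] tail/keep -> 0xf9
vd[14] tail/keep -> 0xca
vd[15] tail/keep -> 0xb2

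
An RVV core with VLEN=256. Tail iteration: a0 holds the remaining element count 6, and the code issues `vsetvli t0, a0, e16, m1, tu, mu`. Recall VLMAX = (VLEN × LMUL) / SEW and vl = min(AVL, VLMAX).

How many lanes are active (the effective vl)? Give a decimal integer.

vl = 6

VLMAX = VLEN×LMUL/SEW = 256×1/16 = 16
vl = min(AVL, VLMAX) = min(6, 16) = 6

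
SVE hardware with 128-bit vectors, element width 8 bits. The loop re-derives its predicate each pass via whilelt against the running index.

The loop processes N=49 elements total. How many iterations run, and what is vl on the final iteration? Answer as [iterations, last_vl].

[iterations, last_vl] = [4, 1]

register lanes = 128/8 = 16
49 elements at 16/iter → 4 passes, remainder 1 on the last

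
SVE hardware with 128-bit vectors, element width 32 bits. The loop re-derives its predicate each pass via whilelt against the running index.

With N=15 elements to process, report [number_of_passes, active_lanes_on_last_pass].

[iterations, last_vl] = [4, 3]

lane count: 128 div 32 = 4
N=15: ⌈15/4⌉ = 4 iters; last vl = 15 − 3×4 = 3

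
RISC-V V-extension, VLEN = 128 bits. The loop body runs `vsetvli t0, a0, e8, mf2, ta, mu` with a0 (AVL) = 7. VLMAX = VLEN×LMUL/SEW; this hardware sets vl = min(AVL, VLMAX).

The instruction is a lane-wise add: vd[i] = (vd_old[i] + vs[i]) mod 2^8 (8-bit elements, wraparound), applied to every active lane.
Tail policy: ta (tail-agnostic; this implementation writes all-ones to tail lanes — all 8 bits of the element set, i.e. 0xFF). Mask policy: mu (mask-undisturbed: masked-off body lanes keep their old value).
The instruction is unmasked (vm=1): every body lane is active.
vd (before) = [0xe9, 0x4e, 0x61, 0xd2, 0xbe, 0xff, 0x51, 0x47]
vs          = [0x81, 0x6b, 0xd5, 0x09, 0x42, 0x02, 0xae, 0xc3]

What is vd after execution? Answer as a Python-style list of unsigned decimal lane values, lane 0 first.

VLMAX = (128 × 1/2) / 8 = 8 lanes
vl ← min(7, 8) = 7
vd[0] add(0xe9,0x81) -> 0x6a
vd[1] add(0x4e,0x6b) -> 0xb9
vd[2] add(0x61,0xd5) -> 0x36
vd[3] add(0xd2,0x09) -> 0xdb
vd[4] add(0xbe,0x42) -> 0x00
vd[5] add(0xff,0x02) -> 0x01
vd[6] add(0x51,0xae) -> 0xff
vd[7] tail/ones -> 0xff

vd = [106, 185, 54, 219, 0, 1, 255, 255]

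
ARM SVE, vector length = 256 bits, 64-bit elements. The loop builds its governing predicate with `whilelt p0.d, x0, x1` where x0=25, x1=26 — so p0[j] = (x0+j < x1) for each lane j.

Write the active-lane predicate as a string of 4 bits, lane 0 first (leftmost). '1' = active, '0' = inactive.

register lanes = 256/64 = 4
whilelt: lane j active iff 25+j < 26 → j < 1 → 1 active
bits (lane 0 leftmost): 1000

predicate = 1000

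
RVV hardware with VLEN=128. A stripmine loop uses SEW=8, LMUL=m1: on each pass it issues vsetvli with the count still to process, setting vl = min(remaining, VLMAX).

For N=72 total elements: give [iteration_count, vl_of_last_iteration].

[iterations, last_vl] = [5, 8]

VLMAX = VLEN×LMUL/SEW = 128×1/8 = 16
N=72: ⌈72/16⌉ = 5 iters; last vl = 72 − 4×16 = 8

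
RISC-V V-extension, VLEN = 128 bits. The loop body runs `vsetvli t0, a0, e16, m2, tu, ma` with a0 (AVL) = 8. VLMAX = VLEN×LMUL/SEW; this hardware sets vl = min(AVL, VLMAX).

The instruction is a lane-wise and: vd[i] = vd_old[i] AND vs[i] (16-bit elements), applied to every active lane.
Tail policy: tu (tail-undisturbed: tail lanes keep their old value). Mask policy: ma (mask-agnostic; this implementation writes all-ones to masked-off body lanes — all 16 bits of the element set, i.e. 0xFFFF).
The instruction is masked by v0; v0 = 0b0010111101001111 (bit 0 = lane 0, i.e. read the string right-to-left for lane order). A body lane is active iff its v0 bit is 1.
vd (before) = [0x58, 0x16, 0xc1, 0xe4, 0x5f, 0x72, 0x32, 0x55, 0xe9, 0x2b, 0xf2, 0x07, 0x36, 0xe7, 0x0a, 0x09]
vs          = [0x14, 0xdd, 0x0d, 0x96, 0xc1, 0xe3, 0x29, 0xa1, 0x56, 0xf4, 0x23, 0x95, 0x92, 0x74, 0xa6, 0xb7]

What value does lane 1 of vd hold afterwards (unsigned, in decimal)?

VLMAX = VLEN×LMUL/SEW = 128×2/16 = 16
vl = min(AVL, VLMAX) = min(8, 16) = 8
lane  0: and(0x58,0x14) ⇒ 0x10
lane  1: and(0x16,0xdd) ⇒ 0x14
lane  2: and(0xc1,0x0d) ⇒ 0x01
lane  3: and(0xe4,0x96) ⇒ 0x84
lane  4: mask-off/ones ⇒ 0xffff
lane  5: mask-off/ones ⇒ 0xffff
lane  6: and(0x32,0x29) ⇒ 0x20
lane  7: mask-off/ones ⇒ 0xffff
lane  8: tail/keep ⇒ 0xe9
lane  9: tail/keep ⇒ 0x2b
lane 10: tail/keep ⇒ 0xf2
lane 11: tail/keep ⇒ 0x07
lane 12: tail/keep ⇒ 0x36
lane 13: tail/keep ⇒ 0xe7
lane 14: tail/keep ⇒ 0x0a
lane 15: tail/keep ⇒ 0x09

vd[1] = 20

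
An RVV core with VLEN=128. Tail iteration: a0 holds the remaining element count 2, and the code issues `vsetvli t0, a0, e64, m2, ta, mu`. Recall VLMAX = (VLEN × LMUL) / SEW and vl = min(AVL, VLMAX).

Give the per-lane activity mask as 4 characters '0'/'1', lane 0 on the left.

lanes per group: 128·2/64 = 4
vl ← min(2, 4) = 2
bits (lane 0 leftmost): 1100

predicate = 1100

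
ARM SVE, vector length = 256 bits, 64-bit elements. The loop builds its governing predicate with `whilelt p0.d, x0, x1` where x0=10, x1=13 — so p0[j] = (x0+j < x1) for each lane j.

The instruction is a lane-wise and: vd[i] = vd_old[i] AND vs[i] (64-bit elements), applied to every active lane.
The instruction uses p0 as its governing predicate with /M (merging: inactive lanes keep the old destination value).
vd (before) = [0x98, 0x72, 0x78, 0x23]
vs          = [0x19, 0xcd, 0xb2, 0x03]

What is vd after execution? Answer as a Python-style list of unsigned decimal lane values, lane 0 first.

256-bit reg / 64-bit elem → 4 lanes
p0[j] = (10+j < 13); true for j=0..2 → 3 lanes set
lane  0: and(0x98,0x19) ⇒ 0x18
lane  1: and(0x72,0xcd) ⇒ 0x40
lane  2: and(0x78,0xb2) ⇒ 0x30
lane  3: tail/keep ⇒ 0x23

vd = [24, 64, 48, 35]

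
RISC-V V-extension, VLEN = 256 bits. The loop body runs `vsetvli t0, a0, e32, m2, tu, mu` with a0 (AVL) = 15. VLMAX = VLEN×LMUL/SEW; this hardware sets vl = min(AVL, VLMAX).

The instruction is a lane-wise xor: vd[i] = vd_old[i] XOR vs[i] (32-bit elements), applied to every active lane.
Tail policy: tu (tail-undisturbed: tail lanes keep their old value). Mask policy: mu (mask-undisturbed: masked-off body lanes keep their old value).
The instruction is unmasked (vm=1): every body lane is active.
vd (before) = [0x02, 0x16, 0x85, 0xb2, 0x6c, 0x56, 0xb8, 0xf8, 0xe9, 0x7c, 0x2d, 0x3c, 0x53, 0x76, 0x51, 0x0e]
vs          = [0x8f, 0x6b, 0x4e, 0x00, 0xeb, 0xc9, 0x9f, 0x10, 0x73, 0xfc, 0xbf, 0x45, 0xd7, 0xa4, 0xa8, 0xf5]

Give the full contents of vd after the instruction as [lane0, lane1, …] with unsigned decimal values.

lanes per group: 256·2/32 = 16
AVL=15 ≤ VLMAX=16, so vl = 15
lane  0: xor(0x02,0x8f) ⇒ 0x8d
lane  1: xor(0x16,0x6b) ⇒ 0x7d
lane  2: xor(0x85,0x4e) ⇒ 0xcb
lane  3: xor(0xb2,0x00) ⇒ 0xb2
lane  4: xor(0x6c,0xeb) ⇒ 0x87
lane  5: xor(0x56,0xc9) ⇒ 0x9f
lane  6: xor(0xb8,0x9f) ⇒ 0x27
lane  7: xor(0xf8,0x10) ⇒ 0xe8
lane  8: xor(0xe9,0x73) ⇒ 0x9a
lane  9: xor(0x7c,0xfc) ⇒ 0x80
lane 10: xor(0x2d,0xbf) ⇒ 0x92
lane 11: xor(0x3c,0x45) ⇒ 0x79
lane 12: xor(0x53,0xd7) ⇒ 0x84
lane 13: xor(0x76,0xa4) ⇒ 0xd2
lane 14: xor(0x51,0xa8) ⇒ 0xf9
lane 15: tail/keep ⇒ 0x0e

vd = [141, 125, 203, 178, 135, 159, 39, 232, 154, 128, 146, 121, 132, 210, 249, 14]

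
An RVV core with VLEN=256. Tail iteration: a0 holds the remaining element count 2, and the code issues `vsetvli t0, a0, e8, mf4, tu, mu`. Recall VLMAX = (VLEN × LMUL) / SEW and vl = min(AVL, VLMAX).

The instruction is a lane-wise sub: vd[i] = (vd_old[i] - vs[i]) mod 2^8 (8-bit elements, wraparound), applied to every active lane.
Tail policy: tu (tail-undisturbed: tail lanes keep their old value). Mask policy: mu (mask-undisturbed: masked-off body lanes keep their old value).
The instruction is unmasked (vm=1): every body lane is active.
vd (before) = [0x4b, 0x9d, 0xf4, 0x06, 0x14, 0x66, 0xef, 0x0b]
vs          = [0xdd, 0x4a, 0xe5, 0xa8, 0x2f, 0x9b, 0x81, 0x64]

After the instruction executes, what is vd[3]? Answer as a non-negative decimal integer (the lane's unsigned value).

vd[3] = 6

VLMAX = VLEN×LMUL/SEW = 256×1/4/8 = 8
vl ← min(2, 8) = 2
  i=0: sub(0x4b,0xdd) → 110
  i=1: sub(0x9d,0x4a) → 83
  i=2: tail/keep → 244
  i=3: tail/keep → 6
  i=4: tail/keep → 20
  i=5: tail/keep → 102
  i=6: tail/keep → 239
  i=7: tail/keep → 11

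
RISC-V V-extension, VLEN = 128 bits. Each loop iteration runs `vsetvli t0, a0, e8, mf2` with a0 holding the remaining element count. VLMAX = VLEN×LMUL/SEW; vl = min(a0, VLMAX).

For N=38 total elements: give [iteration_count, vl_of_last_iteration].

VLMAX = VLEN×LMUL/SEW = 128×1/2/8 = 8
iterations = ceil(38/8) = 5; final-pass vl = 6

[iterations, last_vl] = [5, 6]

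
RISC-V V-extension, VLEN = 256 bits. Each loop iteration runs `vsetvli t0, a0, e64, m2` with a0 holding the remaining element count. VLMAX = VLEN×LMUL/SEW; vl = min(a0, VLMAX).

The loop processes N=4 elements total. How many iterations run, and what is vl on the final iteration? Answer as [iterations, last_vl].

[iterations, last_vl] = [1, 4]

VLMAX = (256 × 2) / 64 = 8 lanes
N=4: ⌈4/8⌉ = 1 iters; last vl = 4 − 0×8 = 4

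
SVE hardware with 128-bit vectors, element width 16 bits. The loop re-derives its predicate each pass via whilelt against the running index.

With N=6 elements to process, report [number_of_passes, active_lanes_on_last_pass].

lane count: 128 div 16 = 8
iterations = ceil(6/8) = 1; final-pass vl = 6

[iterations, last_vl] = [1, 6]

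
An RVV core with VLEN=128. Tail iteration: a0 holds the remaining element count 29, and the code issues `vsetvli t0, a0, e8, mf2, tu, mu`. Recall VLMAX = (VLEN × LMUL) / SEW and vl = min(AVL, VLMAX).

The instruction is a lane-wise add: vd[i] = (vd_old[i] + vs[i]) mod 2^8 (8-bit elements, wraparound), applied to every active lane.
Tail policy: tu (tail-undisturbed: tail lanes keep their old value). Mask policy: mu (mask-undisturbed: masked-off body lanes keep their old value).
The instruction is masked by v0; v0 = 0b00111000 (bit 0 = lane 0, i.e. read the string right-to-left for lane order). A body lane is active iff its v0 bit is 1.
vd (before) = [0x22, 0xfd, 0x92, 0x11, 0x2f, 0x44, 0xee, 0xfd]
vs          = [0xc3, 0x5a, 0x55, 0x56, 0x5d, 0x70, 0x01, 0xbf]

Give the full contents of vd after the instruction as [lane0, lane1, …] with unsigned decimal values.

lanes per group: 128·1/2/8 = 8
vl = min(AVL, VLMAX) = min(29, 8) = 8
vd[0] mask-off/keep -> 0x22
vd[1] mask-off/keep -> 0xfd
vd[2] mask-off/keep -> 0x92
vd[3] add(0x11,0x56) -> 0x67
vd[4] add(0x2f,0x5d) -> 0x8c
vd[5] add(0x44,0x70) -> 0xb4
vd[6] mask-off/keep -> 0xee
vd[7] mask-off/keep -> 0xfd

vd = [34, 253, 146, 103, 140, 180, 238, 253]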